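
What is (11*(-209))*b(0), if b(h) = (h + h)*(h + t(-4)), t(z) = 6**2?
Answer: 0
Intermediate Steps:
t(z) = 36
b(h) = 2*h*(36 + h) (b(h) = (h + h)*(h + 36) = (2*h)*(36 + h) = 2*h*(36 + h))
(11*(-209))*b(0) = (11*(-209))*(2*0*(36 + 0)) = -4598*0*36 = -2299*0 = 0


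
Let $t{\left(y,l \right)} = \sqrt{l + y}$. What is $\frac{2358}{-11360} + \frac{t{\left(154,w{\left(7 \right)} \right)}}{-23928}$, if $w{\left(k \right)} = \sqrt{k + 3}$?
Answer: $- \frac{1179}{5680} - \frac{\sqrt{154 + \sqrt{10}}}{23928} \approx -0.20809$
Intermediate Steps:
$w{\left(k \right)} = \sqrt{3 + k}$
$\frac{2358}{-11360} + \frac{t{\left(154,w{\left(7 \right)} \right)}}{-23928} = \frac{2358}{-11360} + \frac{\sqrt{\sqrt{3 + 7} + 154}}{-23928} = 2358 \left(- \frac{1}{11360}\right) + \sqrt{\sqrt{10} + 154} \left(- \frac{1}{23928}\right) = - \frac{1179}{5680} + \sqrt{154 + \sqrt{10}} \left(- \frac{1}{23928}\right) = - \frac{1179}{5680} - \frac{\sqrt{154 + \sqrt{10}}}{23928}$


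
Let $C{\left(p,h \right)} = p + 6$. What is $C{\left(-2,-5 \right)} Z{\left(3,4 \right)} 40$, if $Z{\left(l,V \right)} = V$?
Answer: $640$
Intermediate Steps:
$C{\left(p,h \right)} = 6 + p$
$C{\left(-2,-5 \right)} Z{\left(3,4 \right)} 40 = \left(6 - 2\right) 4 \cdot 40 = 4 \cdot 4 \cdot 40 = 16 \cdot 40 = 640$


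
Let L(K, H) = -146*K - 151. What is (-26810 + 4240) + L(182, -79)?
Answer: -49293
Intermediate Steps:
L(K, H) = -151 - 146*K
(-26810 + 4240) + L(182, -79) = (-26810 + 4240) + (-151 - 146*182) = -22570 + (-151 - 26572) = -22570 - 26723 = -49293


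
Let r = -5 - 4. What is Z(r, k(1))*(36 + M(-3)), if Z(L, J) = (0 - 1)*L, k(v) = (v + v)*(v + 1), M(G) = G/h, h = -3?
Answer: 333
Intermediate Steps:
M(G) = -G/3 (M(G) = G/(-3) = G*(-⅓) = -G/3)
k(v) = 2*v*(1 + v) (k(v) = (2*v)*(1 + v) = 2*v*(1 + v))
r = -9
Z(L, J) = -L
Z(r, k(1))*(36 + M(-3)) = (-1*(-9))*(36 - ⅓*(-3)) = 9*(36 + 1) = 9*37 = 333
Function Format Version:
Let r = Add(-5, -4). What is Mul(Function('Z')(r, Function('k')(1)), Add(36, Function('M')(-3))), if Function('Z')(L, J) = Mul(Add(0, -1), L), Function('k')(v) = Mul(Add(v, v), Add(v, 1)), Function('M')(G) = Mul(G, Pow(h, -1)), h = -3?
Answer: 333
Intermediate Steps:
Function('M')(G) = Mul(Rational(-1, 3), G) (Function('M')(G) = Mul(G, Pow(-3, -1)) = Mul(G, Rational(-1, 3)) = Mul(Rational(-1, 3), G))
Function('k')(v) = Mul(2, v, Add(1, v)) (Function('k')(v) = Mul(Mul(2, v), Add(1, v)) = Mul(2, v, Add(1, v)))
r = -9
Function('Z')(L, J) = Mul(-1, L)
Mul(Function('Z')(r, Function('k')(1)), Add(36, Function('M')(-3))) = Mul(Mul(-1, -9), Add(36, Mul(Rational(-1, 3), -3))) = Mul(9, Add(36, 1)) = Mul(9, 37) = 333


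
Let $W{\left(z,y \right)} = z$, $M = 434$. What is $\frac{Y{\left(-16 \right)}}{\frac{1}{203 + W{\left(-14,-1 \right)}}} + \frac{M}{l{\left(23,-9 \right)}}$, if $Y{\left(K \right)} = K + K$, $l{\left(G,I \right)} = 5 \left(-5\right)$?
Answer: $- \frac{151634}{25} \approx -6065.4$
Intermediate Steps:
$l{\left(G,I \right)} = -25$
$Y{\left(K \right)} = 2 K$
$\frac{Y{\left(-16 \right)}}{\frac{1}{203 + W{\left(-14,-1 \right)}}} + \frac{M}{l{\left(23,-9 \right)}} = \frac{2 \left(-16\right)}{\frac{1}{203 - 14}} + \frac{434}{-25} = - \frac{32}{\frac{1}{189}} + 434 \left(- \frac{1}{25}\right) = - 32 \frac{1}{\frac{1}{189}} - \frac{434}{25} = \left(-32\right) 189 - \frac{434}{25} = -6048 - \frac{434}{25} = - \frac{151634}{25}$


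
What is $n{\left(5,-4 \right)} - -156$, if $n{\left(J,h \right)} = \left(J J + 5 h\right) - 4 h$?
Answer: $177$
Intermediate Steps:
$n{\left(J,h \right)} = h + J^{2}$ ($n{\left(J,h \right)} = \left(J^{2} + 5 h\right) - 4 h = h + J^{2}$)
$n{\left(5,-4 \right)} - -156 = \left(-4 + 5^{2}\right) - -156 = \left(-4 + 25\right) + 156 = 21 + 156 = 177$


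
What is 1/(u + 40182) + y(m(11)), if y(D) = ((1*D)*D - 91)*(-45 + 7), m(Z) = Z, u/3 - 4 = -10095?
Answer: -11296259/9909 ≈ -1140.0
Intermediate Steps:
u = -30273 (u = 12 + 3*(-10095) = 12 - 30285 = -30273)
y(D) = 3458 - 38*D² (y(D) = (D*D - 91)*(-38) = (D² - 91)*(-38) = (-91 + D²)*(-38) = 3458 - 38*D²)
1/(u + 40182) + y(m(11)) = 1/(-30273 + 40182) + (3458 - 38*11²) = 1/9909 + (3458 - 38*121) = 1/9909 + (3458 - 4598) = 1/9909 - 1140 = -11296259/9909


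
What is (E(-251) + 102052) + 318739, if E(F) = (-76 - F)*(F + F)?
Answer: 332941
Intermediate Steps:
E(F) = 2*F*(-76 - F) (E(F) = (-76 - F)*(2*F) = 2*F*(-76 - F))
(E(-251) + 102052) + 318739 = (-2*(-251)*(76 - 251) + 102052) + 318739 = (-2*(-251)*(-175) + 102052) + 318739 = (-87850 + 102052) + 318739 = 14202 + 318739 = 332941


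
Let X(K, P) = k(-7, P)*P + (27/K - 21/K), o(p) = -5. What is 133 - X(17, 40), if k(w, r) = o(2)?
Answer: 5655/17 ≈ 332.65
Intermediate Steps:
k(w, r) = -5
X(K, P) = -5*P + 6/K (X(K, P) = -5*P + (27/K - 21/K) = -5*P + 6/K)
133 - X(17, 40) = 133 - (-5*40 + 6/17) = 133 - (-200 + 6*(1/17)) = 133 - (-200 + 6/17) = 133 - 1*(-3394/17) = 133 + 3394/17 = 5655/17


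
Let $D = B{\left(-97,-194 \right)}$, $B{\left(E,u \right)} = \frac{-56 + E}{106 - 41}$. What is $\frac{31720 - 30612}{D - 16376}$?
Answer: $- \frac{72020}{1064593} \approx -0.06765$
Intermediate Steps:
$B{\left(E,u \right)} = - \frac{56}{65} + \frac{E}{65}$ ($B{\left(E,u \right)} = \frac{-56 + E}{65} = \left(-56 + E\right) \frac{1}{65} = - \frac{56}{65} + \frac{E}{65}$)
$D = - \frac{153}{65}$ ($D = - \frac{56}{65} + \frac{1}{65} \left(-97\right) = - \frac{56}{65} - \frac{97}{65} = - \frac{153}{65} \approx -2.3538$)
$\frac{31720 - 30612}{D - 16376} = \frac{31720 - 30612}{- \frac{153}{65} - 16376} = \frac{1108}{- \frac{1064593}{65}} = 1108 \left(- \frac{65}{1064593}\right) = - \frac{72020}{1064593}$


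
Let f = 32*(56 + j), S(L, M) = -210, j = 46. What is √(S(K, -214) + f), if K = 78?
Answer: √3054 ≈ 55.263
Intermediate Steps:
f = 3264 (f = 32*(56 + 46) = 32*102 = 3264)
√(S(K, -214) + f) = √(-210 + 3264) = √3054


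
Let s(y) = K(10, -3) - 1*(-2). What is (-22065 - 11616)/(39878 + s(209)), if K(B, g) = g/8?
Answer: -269448/319037 ≈ -0.84457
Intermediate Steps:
K(B, g) = g/8 (K(B, g) = g*(⅛) = g/8)
s(y) = 13/8 (s(y) = (⅛)*(-3) - 1*(-2) = -3/8 + 2 = 13/8)
(-22065 - 11616)/(39878 + s(209)) = (-22065 - 11616)/(39878 + 13/8) = -33681/319037/8 = -33681*8/319037 = -269448/319037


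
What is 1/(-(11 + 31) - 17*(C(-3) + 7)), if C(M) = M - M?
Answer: -1/161 ≈ -0.0062112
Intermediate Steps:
C(M) = 0
1/(-(11 + 31) - 17*(C(-3) + 7)) = 1/(-(11 + 31) - 17*(0 + 7)) = 1/(-1*42 - 17*7) = 1/(-42 - 119) = 1/(-161) = -1/161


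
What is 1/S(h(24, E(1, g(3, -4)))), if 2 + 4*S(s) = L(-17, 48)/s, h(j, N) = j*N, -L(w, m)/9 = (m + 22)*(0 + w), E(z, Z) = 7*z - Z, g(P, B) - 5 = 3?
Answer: -16/1793 ≈ -0.0089236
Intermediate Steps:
g(P, B) = 8 (g(P, B) = 5 + 3 = 8)
E(z, Z) = -Z + 7*z
L(w, m) = -9*w*(22 + m) (L(w, m) = -9*(m + 22)*(0 + w) = -9*(22 + m)*w = -9*w*(22 + m))
h(j, N) = N*j
S(s) = -1/2 + 5355/(2*s) (S(s) = -1/2 + ((-9*(-17)*(22 + 48))/s)/4 = -1/2 + ((-9*(-17)*70)/s)/4 = -1/2 + (10710/s)/4 = -1/2 + 5355/(2*s))
1/S(h(24, E(1, g(3, -4)))) = 1/((5355 - (-1*8 + 7*1)*24)/(2*(((-1*8 + 7*1)*24)))) = 1/((5355 - (-8 + 7)*24)/(2*(((-8 + 7)*24)))) = 1/((5355 - (-1)*24)/(2*((-1*24)))) = 1/((1/2)*(5355 - 1*(-24))/(-24)) = 1/((1/2)*(-1/24)*(5355 + 24)) = 1/((1/2)*(-1/24)*5379) = 1/(-1793/16) = -16/1793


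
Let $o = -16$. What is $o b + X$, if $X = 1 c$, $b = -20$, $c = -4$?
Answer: $316$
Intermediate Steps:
$X = -4$ ($X = 1 \left(-4\right) = -4$)
$o b + X = \left(-16\right) \left(-20\right) - 4 = 320 - 4 = 316$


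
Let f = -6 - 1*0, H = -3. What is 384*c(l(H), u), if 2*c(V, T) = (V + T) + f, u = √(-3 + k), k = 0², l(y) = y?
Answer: -1728 + 192*I*√3 ≈ -1728.0 + 332.55*I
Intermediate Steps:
k = 0
u = I*√3 (u = √(-3 + 0) = √(-3) = I*√3 ≈ 1.732*I)
f = -6 (f = -6 + 0 = -6)
c(V, T) = -3 + T/2 + V/2 (c(V, T) = ((V + T) - 6)/2 = ((T + V) - 6)/2 = (-6 + T + V)/2 = -3 + T/2 + V/2)
384*c(l(H), u) = 384*(-3 + (I*√3)/2 + (½)*(-3)) = 384*(-3 + I*√3/2 - 3/2) = 384*(-9/2 + I*√3/2) = -1728 + 192*I*√3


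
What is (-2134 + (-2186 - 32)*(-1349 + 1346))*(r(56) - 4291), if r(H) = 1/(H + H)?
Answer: -271533915/14 ≈ -1.9395e+7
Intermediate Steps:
r(H) = 1/(2*H)
(-2134 + (-2186 - 32)*(-1349 + 1346))*(r(56) - 4291) = (-2134 + (-2186 - 32)*(-1349 + 1346))*((½)/56 - 4291) = (-2134 - 2218*(-3))*((½)*(1/56) - 4291) = (-2134 + 6654)*(1/112 - 4291) = 4520*(-480591/112) = -271533915/14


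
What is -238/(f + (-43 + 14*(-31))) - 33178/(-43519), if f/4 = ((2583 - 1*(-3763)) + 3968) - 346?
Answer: 1296689788/1714431005 ≈ 0.75634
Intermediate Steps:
f = 39872 (f = 4*(((2583 - 1*(-3763)) + 3968) - 346) = 4*(((2583 + 3763) + 3968) - 346) = 4*((6346 + 3968) - 346) = 4*(10314 - 346) = 4*9968 = 39872)
-238/(f + (-43 + 14*(-31))) - 33178/(-43519) = -238/(39872 + (-43 + 14*(-31))) - 33178/(-43519) = -238/(39872 + (-43 - 434)) - 33178*(-1/43519) = -238/(39872 - 477) + 33178/43519 = -238/39395 + 33178/43519 = 1296689788/1714431005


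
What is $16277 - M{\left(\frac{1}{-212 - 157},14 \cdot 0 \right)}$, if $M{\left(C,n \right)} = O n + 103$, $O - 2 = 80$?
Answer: $16174$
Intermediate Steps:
$O = 82$ ($O = 2 + 80 = 82$)
$M{\left(C,n \right)} = 103 + 82 n$ ($M{\left(C,n \right)} = 82 n + 103 = 103 + 82 n$)
$16277 - M{\left(\frac{1}{-212 - 157},14 \cdot 0 \right)} = 16277 - \left(103 + 82 \cdot 14 \cdot 0\right) = 16277 - \left(103 + 82 \cdot 0\right) = 16277 - \left(103 + 0\right) = 16277 - 103 = 16174$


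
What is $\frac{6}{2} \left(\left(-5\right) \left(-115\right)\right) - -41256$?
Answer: $42981$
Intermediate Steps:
$\frac{6}{2} \left(\left(-5\right) \left(-115\right)\right) - -41256 = 6 \cdot \frac{1}{2} \cdot 575 + 41256 = 3 \cdot 575 + 41256 = 1725 + 41256 = 42981$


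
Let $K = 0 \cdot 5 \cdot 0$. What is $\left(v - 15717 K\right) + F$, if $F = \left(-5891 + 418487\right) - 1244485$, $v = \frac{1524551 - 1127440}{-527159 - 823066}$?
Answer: $- \frac{1123237722136}{1350225} \approx -8.3189 \cdot 10^{5}$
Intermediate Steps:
$K = 0$ ($K = 0 \cdot 0 = 0$)
$v = - \frac{397111}{1350225}$ ($v = \frac{397111}{-1350225} = 397111 \left(- \frac{1}{1350225}\right) = - \frac{397111}{1350225} \approx -0.29411$)
$F = -831889$ ($F = 412596 - 1244485 = -831889$)
$\left(v - 15717 K\right) + F = \left(- \frac{397111}{1350225} - 0\right) - 831889 = \left(- \frac{397111}{1350225} + 0\right) - 831889 = - \frac{397111}{1350225} - 831889 = - \frac{1123237722136}{1350225}$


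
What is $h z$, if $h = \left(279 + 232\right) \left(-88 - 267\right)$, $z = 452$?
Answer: $-81995060$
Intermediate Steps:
$h = -181405$ ($h = 511 \left(-355\right) = -181405$)
$h z = \left(-181405\right) 452 = -81995060$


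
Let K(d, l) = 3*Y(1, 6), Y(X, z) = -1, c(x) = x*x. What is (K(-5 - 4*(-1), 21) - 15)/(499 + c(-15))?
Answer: -9/362 ≈ -0.024862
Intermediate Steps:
c(x) = x²
K(d, l) = -3 (K(d, l) = 3*(-1) = -3)
(K(-5 - 4*(-1), 21) - 15)/(499 + c(-15)) = (-3 - 15)/(499 + (-15)²) = -18/(499 + 225) = -18/724 = -18*1/724 = -9/362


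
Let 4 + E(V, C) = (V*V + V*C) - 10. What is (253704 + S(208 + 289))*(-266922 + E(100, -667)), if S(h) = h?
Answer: -82268594836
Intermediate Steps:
E(V, C) = -14 + V² + C*V (E(V, C) = -4 + ((V*V + V*C) - 10) = -4 + ((V² + C*V) - 10) = -4 + (-10 + V² + C*V) = -14 + V² + C*V)
(253704 + S(208 + 289))*(-266922 + E(100, -667)) = (253704 + (208 + 289))*(-266922 + (-14 + 100² - 667*100)) = (253704 + 497)*(-266922 + (-14 + 10000 - 66700)) = 254201*(-266922 - 56714) = 254201*(-323636) = -82268594836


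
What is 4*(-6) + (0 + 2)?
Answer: -22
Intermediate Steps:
4*(-6) + (0 + 2) = -24 + 2 = -22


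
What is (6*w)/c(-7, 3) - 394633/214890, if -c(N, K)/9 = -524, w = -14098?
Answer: -185538931/9383530 ≈ -19.773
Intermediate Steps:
c(N, K) = 4716 (c(N, K) = -9*(-524) = 4716)
(6*w)/c(-7, 3) - 394633/214890 = (6*(-14098))/4716 - 394633/214890 = -84588*1/4716 - 394633*1/214890 = -7049/393 - 394633/214890 = -185538931/9383530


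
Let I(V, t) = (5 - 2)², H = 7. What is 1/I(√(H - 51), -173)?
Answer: ⅑ ≈ 0.11111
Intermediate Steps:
I(V, t) = 9 (I(V, t) = 3² = 9)
1/I(√(H - 51), -173) = 1/9 = ⅑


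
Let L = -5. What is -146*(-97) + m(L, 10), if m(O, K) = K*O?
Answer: 14112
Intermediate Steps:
-146*(-97) + m(L, 10) = -146*(-97) + 10*(-5) = 14162 - 50 = 14112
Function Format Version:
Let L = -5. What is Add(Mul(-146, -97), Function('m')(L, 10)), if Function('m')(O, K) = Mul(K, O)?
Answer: 14112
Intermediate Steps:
Add(Mul(-146, -97), Function('m')(L, 10)) = Add(Mul(-146, -97), Mul(10, -5)) = Add(14162, -50) = 14112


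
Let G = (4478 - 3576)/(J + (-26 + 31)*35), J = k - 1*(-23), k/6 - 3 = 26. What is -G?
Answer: -451/186 ≈ -2.4247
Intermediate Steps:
k = 174 (k = 18 + 6*26 = 18 + 156 = 174)
J = 197 (J = 174 - 1*(-23) = 174 + 23 = 197)
G = 451/186 (G = (4478 - 3576)/(197 + (-26 + 31)*35) = 902/(197 + 5*35) = 902/(197 + 175) = 902/372 = 902*(1/372) = 451/186 ≈ 2.4247)
-G = -1*451/186 = -451/186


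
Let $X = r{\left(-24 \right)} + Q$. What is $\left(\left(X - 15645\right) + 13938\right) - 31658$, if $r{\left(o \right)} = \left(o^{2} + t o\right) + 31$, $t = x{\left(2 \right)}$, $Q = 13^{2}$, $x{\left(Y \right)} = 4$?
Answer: $-32685$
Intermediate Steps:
$Q = 169$
$t = 4$
$r{\left(o \right)} = 31 + o^{2} + 4 o$ ($r{\left(o \right)} = \left(o^{2} + 4 o\right) + 31 = 31 + o^{2} + 4 o$)
$X = 680$ ($X = \left(31 + \left(-24\right)^{2} + 4 \left(-24\right)\right) + 169 = \left(31 + 576 - 96\right) + 169 = 511 + 169 = 680$)
$\left(\left(X - 15645\right) + 13938\right) - 31658 = \left(\left(680 - 15645\right) + 13938\right) - 31658 = \left(-14965 + 13938\right) - 31658 = -1027 - 31658 = -32685$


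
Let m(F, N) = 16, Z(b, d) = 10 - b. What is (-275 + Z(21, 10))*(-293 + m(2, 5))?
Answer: 79222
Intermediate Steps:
(-275 + Z(21, 10))*(-293 + m(2, 5)) = (-275 + (10 - 1*21))*(-293 + 16) = (-275 + (10 - 21))*(-277) = (-275 - 11)*(-277) = -286*(-277) = 79222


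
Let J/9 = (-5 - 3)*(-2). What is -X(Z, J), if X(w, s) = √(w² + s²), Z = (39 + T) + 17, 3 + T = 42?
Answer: -√29761 ≈ -172.51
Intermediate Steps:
T = 39 (T = -3 + 42 = 39)
Z = 95 (Z = (39 + 39) + 17 = 78 + 17 = 95)
J = 144 (J = 9*((-5 - 3)*(-2)) = 9*(-8*(-2)) = 9*16 = 144)
X(w, s) = √(s² + w²)
-X(Z, J) = -√(144² + 95²) = -√(20736 + 9025) = -√29761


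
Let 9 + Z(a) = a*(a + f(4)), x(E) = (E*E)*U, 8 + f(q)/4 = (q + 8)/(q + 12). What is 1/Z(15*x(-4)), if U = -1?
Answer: 1/64551 ≈ 1.5492e-5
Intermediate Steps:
f(q) = -32 + 4*(8 + q)/(12 + q) (f(q) = -32 + 4*((q + 8)/(q + 12)) = -32 + 4*((8 + q)/(12 + q)) = -32 + 4*(8 + q)/(12 + q))
x(E) = -E² (x(E) = (E*E)*(-1) = E²*(-1) = -E²)
Z(a) = -9 + a*(-29 + a) (Z(a) = -9 + a*(a + 4*(-88 - 7*4)/(12 + 4)) = -9 + a*(a + 4*(-88 - 28)/16) = -9 + a*(a + 4*(1/16)*(-116)) = -9 + a*(a - 29) = -9 + a*(-29 + a))
1/Z(15*x(-4)) = 1/(-9 + (15*(-1*(-4)²))² - 435*(-1*(-4)²)) = 1/(-9 + (15*(-1*16))² - 435*(-1*16)) = 1/(-9 + (15*(-16))² - 435*(-16)) = 1/(-9 + (-240)² - 29*(-240)) = 1/(-9 + 57600 + 6960) = 1/64551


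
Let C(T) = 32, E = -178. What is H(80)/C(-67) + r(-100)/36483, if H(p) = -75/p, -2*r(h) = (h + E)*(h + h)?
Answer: -14780845/18679296 ≈ -0.79130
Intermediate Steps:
r(h) = -h*(-178 + h) (r(h) = -(h - 178)*(h + h)/2 = -(-178 + h)*2*h/2 = -h*(-178 + h))
H(80)/C(-67) + r(-100)/36483 = -75/80/32 - 100*(178 - 1*(-100))/36483 = -75*1/80*(1/32) - 100*(178 + 100)*(1/36483) = -15/16*1/32 - 100*278*(1/36483) = -15/512 - 27800*1/36483 = -15/512 - 27800/36483 = -14780845/18679296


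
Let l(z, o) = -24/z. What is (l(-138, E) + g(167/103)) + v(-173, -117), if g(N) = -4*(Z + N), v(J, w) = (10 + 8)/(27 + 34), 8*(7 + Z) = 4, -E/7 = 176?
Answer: 2887804/144509 ≈ 19.984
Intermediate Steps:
E = -1232 (E = -7*176 = -1232)
Z = -13/2 (Z = -7 + (⅛)*4 = -7 + ½ = -13/2 ≈ -6.5000)
v(J, w) = 18/61
g(N) = 26 - 4*N (g(N) = -4*(-13/2 + N) = 26 - 4*N)
(l(-138, E) + g(167/103)) + v(-173, -117) = (-24/(-138) + (26 - 668/103)) + 18/61 = (-24*(-1/138) + (26 - 668/103)) + 18/61 = (4/23 + (26 - 4*167/103)) + 18/61 = (4/23 + (26 - 668/103)) + 18/61 = (4/23 + 2010/103) + 18/61 = 46642/2369 + 18/61 = 2887804/144509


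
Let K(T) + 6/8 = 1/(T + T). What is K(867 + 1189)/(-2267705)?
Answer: 3083/9324802960 ≈ 3.3062e-7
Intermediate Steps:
K(T) = -¾ + 1/(2*T) (K(T) = -¾ + 1/(T + T) = -¾ + 1/(2*T))
K(867 + 1189)/(-2267705) = ((2 - 3*(867 + 1189))/(4*(867 + 1189)))/(-2267705) = ((¼)*(2 - 3*2056)/2056)*(-1/2267705) = ((¼)*(1/2056)*(2 - 6168))*(-1/2267705) = ((¼)*(1/2056)*(-6166))*(-1/2267705) = -3083/4112*(-1/2267705) = 3083/9324802960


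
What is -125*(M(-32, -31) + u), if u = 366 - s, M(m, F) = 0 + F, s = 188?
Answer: -18375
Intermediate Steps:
M(m, F) = F
u = 178 (u = 366 - 1*188 = 366 - 188 = 178)
-125*(M(-32, -31) + u) = -125*(-31 + 178) = -125*147 = -18375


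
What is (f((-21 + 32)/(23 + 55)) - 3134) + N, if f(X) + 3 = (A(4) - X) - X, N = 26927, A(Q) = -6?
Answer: 927565/39 ≈ 23784.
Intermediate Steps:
f(X) = -9 - 2*X (f(X) = -3 + ((-6 - X) - X) = -3 + (-6 - 2*X) = -9 - 2*X)
(f((-21 + 32)/(23 + 55)) - 3134) + N = ((-9 - 2*(-21 + 32)/(23 + 55)) - 3134) + 26927 = ((-9 - 22/78) - 3134) + 26927 = ((-9 - 2*11/78) - 3134) + 26927 = ((-9 - 11/39) - 3134) + 26927 = (-362/39 - 3134) + 26927 = -122588/39 + 26927 = 927565/39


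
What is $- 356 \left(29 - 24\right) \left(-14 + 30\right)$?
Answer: $-28480$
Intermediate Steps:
$- 356 \left(29 - 24\right) \left(-14 + 30\right) = - 356 \cdot 5 \cdot 16 = \left(-356\right) 80 = -28480$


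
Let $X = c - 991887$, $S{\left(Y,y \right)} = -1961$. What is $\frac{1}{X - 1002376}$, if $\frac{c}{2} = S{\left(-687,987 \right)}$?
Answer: $- \frac{1}{1998185} \approx -5.0045 \cdot 10^{-7}$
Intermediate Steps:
$c = -3922$ ($c = 2 \left(-1961\right) = -3922$)
$X = -995809$ ($X = -3922 - 991887 = -995809$)
$\frac{1}{X - 1002376} = \frac{1}{-995809 - 1002376} = \frac{1}{-1998185} = - \frac{1}{1998185}$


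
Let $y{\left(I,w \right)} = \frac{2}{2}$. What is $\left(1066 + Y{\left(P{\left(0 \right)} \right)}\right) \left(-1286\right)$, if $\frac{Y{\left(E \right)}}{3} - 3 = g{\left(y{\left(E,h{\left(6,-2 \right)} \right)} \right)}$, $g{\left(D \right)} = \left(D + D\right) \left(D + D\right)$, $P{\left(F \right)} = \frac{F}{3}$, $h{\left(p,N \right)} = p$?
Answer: $-1397882$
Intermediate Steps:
$y{\left(I,w \right)} = 1$ ($y{\left(I,w \right)} = 2 \cdot \frac{1}{2} = 1$)
$P{\left(F \right)} = \frac{F}{3}$ ($P{\left(F \right)} = F \frac{1}{3} = \frac{F}{3}$)
$g{\left(D \right)} = 4 D^{2}$ ($g{\left(D \right)} = 2 D 2 D = 4 D^{2}$)
$Y{\left(E \right)} = 21$ ($Y{\left(E \right)} = 9 + 3 \cdot 4 \cdot 1^{2} = 9 + 3 \cdot 4 \cdot 1 = 9 + 3 \cdot 4 = 9 + 12 = 21$)
$\left(1066 + Y{\left(P{\left(0 \right)} \right)}\right) \left(-1286\right) = \left(1066 + 21\right) \left(-1286\right) = 1087 \left(-1286\right) = -1397882$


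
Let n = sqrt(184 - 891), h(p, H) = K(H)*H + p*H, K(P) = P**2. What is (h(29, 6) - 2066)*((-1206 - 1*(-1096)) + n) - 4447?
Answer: 179913 - 1676*I*sqrt(707) ≈ 1.7991e+5 - 44564.0*I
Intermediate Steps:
h(p, H) = H**3 + H*p (h(p, H) = H**2*H + p*H = H**3 + H*p)
n = I*sqrt(707) (n = sqrt(-707) = I*sqrt(707) ≈ 26.589*I)
(h(29, 6) - 2066)*((-1206 - 1*(-1096)) + n) - 4447 = (6*(29 + 6**2) - 2066)*((-1206 - 1*(-1096)) + I*sqrt(707)) - 4447 = (6*(29 + 36) - 2066)*((-1206 + 1096) + I*sqrt(707)) - 4447 = (6*65 - 2066)*(-110 + I*sqrt(707)) - 4447 = (390 - 2066)*(-110 + I*sqrt(707)) - 4447 = -1676*(-110 + I*sqrt(707)) - 4447 = (184360 - 1676*I*sqrt(707)) - 4447 = 179913 - 1676*I*sqrt(707)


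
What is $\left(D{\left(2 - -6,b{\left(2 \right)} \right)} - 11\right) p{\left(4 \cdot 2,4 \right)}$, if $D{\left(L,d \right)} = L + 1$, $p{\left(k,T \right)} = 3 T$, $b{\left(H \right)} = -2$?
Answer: $-24$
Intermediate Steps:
$D{\left(L,d \right)} = 1 + L$
$\left(D{\left(2 - -6,b{\left(2 \right)} \right)} - 11\right) p{\left(4 \cdot 2,4 \right)} = \left(\left(1 + \left(2 - -6\right)\right) - 11\right) 3 \cdot 4 = \left(\left(1 + \left(2 + 6\right)\right) - 11\right) 12 = \left(\left(1 + 8\right) - 11\right) 12 = \left(9 - 11\right) 12 = \left(-2\right) 12 = -24$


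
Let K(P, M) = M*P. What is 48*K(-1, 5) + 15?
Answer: -225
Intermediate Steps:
48*K(-1, 5) + 15 = 48*(5*(-1)) + 15 = 48*(-5) + 15 = -240 + 15 = -225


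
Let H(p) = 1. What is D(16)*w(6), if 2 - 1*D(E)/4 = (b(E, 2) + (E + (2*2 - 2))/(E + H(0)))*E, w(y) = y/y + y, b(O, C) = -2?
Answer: 8120/17 ≈ 477.65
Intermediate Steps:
w(y) = 1 + y
D(E) = 8 - 4*E*(-2 + (2 + E)/(1 + E)) (D(E) = 8 - 4*(-2 + (E + (2*2 - 2))/(E + 1))*E = 8 - 4*(-2 + (E + (4 - 2))/(1 + E))*E = 8 - 4*(-2 + (E + 2)/(1 + E))*E = 8 - 4*(-2 + (2 + E)/(1 + E))*E = 8 - 4*E*(-2 + (2 + E)/(1 + E)))
D(16)*w(6) = (4*(2 + 16**2 + 2*16)/(1 + 16))*(1 + 6) = (4*(2 + 256 + 32)/17)*7 = (4*(1/17)*290)*7 = (1160/17)*7 = 8120/17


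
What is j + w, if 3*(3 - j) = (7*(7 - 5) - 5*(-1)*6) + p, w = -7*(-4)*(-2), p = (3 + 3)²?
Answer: -239/3 ≈ -79.667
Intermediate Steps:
p = 36 (p = 6² = 36)
w = -56 (w = 28*(-2) = -56)
j = -71/3 (j = 3 - ((7*(7 - 5) - 5*(-1)*6) + 36)/3 = 3 - ((7*2 + 5*6) + 36)/3 = 3 - ((14 + 30) + 36)/3 = 3 - (44 + 36)/3 = 3 - ⅓*80 = 3 - 80/3 = -71/3 ≈ -23.667)
j + w = -71/3 - 56 = -239/3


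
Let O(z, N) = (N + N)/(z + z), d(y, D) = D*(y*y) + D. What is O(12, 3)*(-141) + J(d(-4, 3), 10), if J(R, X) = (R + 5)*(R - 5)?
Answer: 10163/4 ≈ 2540.8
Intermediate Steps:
d(y, D) = D + D*y² (d(y, D) = D*y² + D = D + D*y²)
O(z, N) = N/z (O(z, N) = (2*N)/((2*z)) = (2*N)*(1/(2*z)) = N/z)
J(R, X) = (-5 + R)*(5 + R) (J(R, X) = (5 + R)*(-5 + R) = (-5 + R)*(5 + R))
O(12, 3)*(-141) + J(d(-4, 3), 10) = (3/12)*(-141) + (-25 + (3*(1 + (-4)²))²) = (3*(1/12))*(-141) + (-25 + (3*(1 + 16))²) = (¼)*(-141) + (-25 + (3*17)²) = -141/4 + (-25 + 51²) = -141/4 + (-25 + 2601) = -141/4 + 2576 = 10163/4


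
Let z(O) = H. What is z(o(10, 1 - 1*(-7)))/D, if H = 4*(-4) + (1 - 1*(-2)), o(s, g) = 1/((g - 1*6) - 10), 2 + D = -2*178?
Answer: 13/358 ≈ 0.036313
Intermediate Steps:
D = -358 (D = -2 - 2*178 = -2 - 356 = -358)
o(s, g) = 1/(-16 + g) (o(s, g) = 1/((g - 6) - 10) = 1/((-6 + g) - 10) = 1/(-16 + g))
H = -13 (H = -16 + (1 + 2) = -16 + 3 = -13)
z(O) = -13
z(o(10, 1 - 1*(-7)))/D = -13/(-358) = -13*(-1/358) = 13/358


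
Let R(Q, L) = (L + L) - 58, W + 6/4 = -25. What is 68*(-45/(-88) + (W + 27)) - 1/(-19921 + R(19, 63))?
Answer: 30037611/436766 ≈ 68.773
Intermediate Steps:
W = -53/2 (W = -3/2 - 25 = -53/2 ≈ -26.500)
R(Q, L) = -58 + 2*L (R(Q, L) = 2*L - 58 = -58 + 2*L)
68*(-45/(-88) + (W + 27)) - 1/(-19921 + R(19, 63)) = 68*(-45/(-88) + (-53/2 + 27)) - 1/(-19921 + (-58 + 2*63)) = 68*(-45*(-1/88) + ½) - 1/(-19921 + (-58 + 126)) = 68*(45/88 + ½) - 1/(-19921 + 68) = 68*(89/88) - 1/(-19853) = 1513/22 - 1*(-1/19853) = 1513/22 + 1/19853 = 30037611/436766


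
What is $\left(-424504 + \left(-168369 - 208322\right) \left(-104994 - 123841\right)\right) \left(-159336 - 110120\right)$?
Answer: $-23227015714568336$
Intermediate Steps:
$\left(-424504 + \left(-168369 - 208322\right) \left(-104994 - 123841\right)\right) \left(-159336 - 110120\right) = \left(-424504 - -86200084985\right) \left(-159336 - 110120\right) = \left(-424504 + 86200084985\right) \left(-159336 - 110120\right) = 86199660481 \left(-269456\right) = -23227015714568336$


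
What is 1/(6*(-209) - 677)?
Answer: -1/1931 ≈ -0.00051787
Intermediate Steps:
1/(6*(-209) - 677) = 1/(-1254 - 677) = 1/(-1931) = -1/1931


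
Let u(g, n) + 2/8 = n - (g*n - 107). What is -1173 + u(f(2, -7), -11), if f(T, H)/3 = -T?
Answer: -4573/4 ≈ -1143.3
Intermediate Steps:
f(T, H) = -3*T (f(T, H) = 3*(-T) = -3*T)
u(g, n) = 427/4 + n - g*n (u(g, n) = -1/4 + (n - (g*n - 107)) = -1/4 + (n - (-107 + g*n)) = -1/4 + (n + (107 - g*n)) = -1/4 + (107 + n - g*n) = 427/4 + n - g*n)
-1173 + u(f(2, -7), -11) = -1173 + (427/4 - 11 - 1*(-3*2)*(-11)) = -1173 + (427/4 - 11 - 1*(-6)*(-11)) = -1173 + (427/4 - 11 - 66) = -1173 + 119/4 = -4573/4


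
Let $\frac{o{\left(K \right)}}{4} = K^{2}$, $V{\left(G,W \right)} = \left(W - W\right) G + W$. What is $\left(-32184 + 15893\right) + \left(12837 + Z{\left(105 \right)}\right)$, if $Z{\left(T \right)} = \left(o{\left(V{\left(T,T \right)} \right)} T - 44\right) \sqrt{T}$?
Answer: $-3454 + 4630456 \sqrt{105} \approx 4.7445 \cdot 10^{7}$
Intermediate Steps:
$V{\left(G,W \right)} = W$ ($V{\left(G,W \right)} = 0 G + W = 0 + W = W$)
$o{\left(K \right)} = 4 K^{2}$
$Z{\left(T \right)} = \sqrt{T} \left(-44 + 4 T^{3}\right)$ ($Z{\left(T \right)} = \left(4 T^{2} T - 44\right) \sqrt{T} = \left(4 T^{3} - 44\right) \sqrt{T} = \left(-44 + 4 T^{3}\right) \sqrt{T} = \sqrt{T} \left(-44 + 4 T^{3}\right)$)
$\left(-32184 + 15893\right) + \left(12837 + Z{\left(105 \right)}\right) = \left(-32184 + 15893\right) + \left(12837 + 4 \sqrt{105} \left(-11 + 105^{3}\right)\right) = -16291 + \left(12837 + 4 \sqrt{105} \left(-11 + 1157625\right)\right) = -16291 + \left(12837 + 4 \sqrt{105} \cdot 1157614\right) = -16291 + \left(12837 + 4630456 \sqrt{105}\right) = -3454 + 4630456 \sqrt{105}$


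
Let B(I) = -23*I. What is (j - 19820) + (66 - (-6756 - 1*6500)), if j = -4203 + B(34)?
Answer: -11483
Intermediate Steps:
j = -4985 (j = -4203 - 23*34 = -4203 - 782 = -4985)
(j - 19820) + (66 - (-6756 - 1*6500)) = (-4985 - 19820) + (66 - (-6756 - 1*6500)) = -24805 + (66 - (-6756 - 6500)) = -24805 + (66 - 1*(-13256)) = -24805 + (66 + 13256) = -24805 + 13322 = -11483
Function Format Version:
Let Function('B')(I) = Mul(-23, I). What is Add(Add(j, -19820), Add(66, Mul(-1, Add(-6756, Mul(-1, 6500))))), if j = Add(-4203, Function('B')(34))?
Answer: -11483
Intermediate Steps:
j = -4985 (j = Add(-4203, Mul(-23, 34)) = Add(-4203, -782) = -4985)
Add(Add(j, -19820), Add(66, Mul(-1, Add(-6756, Mul(-1, 6500))))) = Add(Add(-4985, -19820), Add(66, Mul(-1, Add(-6756, Mul(-1, 6500))))) = Add(-24805, Add(66, Mul(-1, Add(-6756, -6500)))) = Add(-24805, Add(66, Mul(-1, -13256))) = Add(-24805, Add(66, 13256)) = Add(-24805, 13322) = -11483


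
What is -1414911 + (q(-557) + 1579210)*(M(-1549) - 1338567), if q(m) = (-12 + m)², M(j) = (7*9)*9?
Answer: -2546176612911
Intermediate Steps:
M(j) = 567 (M(j) = 63*9 = 567)
-1414911 + (q(-557) + 1579210)*(M(-1549) - 1338567) = -1414911 + ((-12 - 557)² + 1579210)*(567 - 1338567) = -1414911 + ((-569)² + 1579210)*(-1338000) = -1414911 + (323761 + 1579210)*(-1338000) = -1414911 + 1902971*(-1338000) = -1414911 - 2546175198000 = -2546176612911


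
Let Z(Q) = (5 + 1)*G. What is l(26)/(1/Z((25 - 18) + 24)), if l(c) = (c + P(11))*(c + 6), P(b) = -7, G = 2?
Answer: 7296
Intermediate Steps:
Z(Q) = 12 (Z(Q) = (5 + 1)*2 = 6*2 = 12)
l(c) = (-7 + c)*(6 + c) (l(c) = (c - 7)*(c + 6) = (-7 + c)*(6 + c))
l(26)/(1/Z((25 - 18) + 24)) = (-42 + 26² - 1*26)/(1/12) = (-42 + 676 - 26)/(1/12) = 608*12 = 7296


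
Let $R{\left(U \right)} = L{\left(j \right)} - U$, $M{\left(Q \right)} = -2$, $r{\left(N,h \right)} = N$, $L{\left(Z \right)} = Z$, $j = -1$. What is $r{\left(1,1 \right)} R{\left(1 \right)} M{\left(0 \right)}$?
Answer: $4$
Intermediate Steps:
$R{\left(U \right)} = -1 - U$
$r{\left(1,1 \right)} R{\left(1 \right)} M{\left(0 \right)} = 1 \left(-1 - 1\right) \left(-2\right) = 1 \left(-2\right) \left(-2\right) = \left(-2\right) \left(-2\right) = 4$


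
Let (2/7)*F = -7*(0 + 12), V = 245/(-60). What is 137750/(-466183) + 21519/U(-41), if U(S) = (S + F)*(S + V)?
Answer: 95416382474/84488676005 ≈ 1.1293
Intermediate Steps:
V = -49/12 (V = 245*(-1/60) = -49/12 ≈ -4.0833)
F = -294 (F = 7*(-7*(0 + 12))/2 = 7*(-7*12)/2 = (7/2)*(-84) = -294)
U(S) = (-294 + S)*(-49/12 + S) (U(S) = (S - 294)*(S - 49/12) = (-294 + S)*(-49/12 + S))
137750/(-466183) + 21519/U(-41) = 137750/(-466183) + 21519/(2401/2 + (-41)² - 3577/12*(-41)) = 137750*(-1/466183) + 21519/(2401/2 + 1681 + 146657/12) = -137750/466183 + 21519/(181235/12) = -137750/466183 + 21519*(12/181235) = -137750/466183 + 258228/181235 = 95416382474/84488676005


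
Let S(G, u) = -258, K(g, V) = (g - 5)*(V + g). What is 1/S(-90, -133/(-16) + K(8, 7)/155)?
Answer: -1/258 ≈ -0.0038760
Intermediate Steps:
K(g, V) = (-5 + g)*(V + g)
1/S(-90, -133/(-16) + K(8, 7)/155) = 1/(-258) = -1/258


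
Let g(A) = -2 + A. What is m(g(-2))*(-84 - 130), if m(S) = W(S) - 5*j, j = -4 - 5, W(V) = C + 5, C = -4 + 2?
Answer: -10272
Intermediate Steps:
C = -2
W(V) = 3 (W(V) = -2 + 5 = 3)
j = -9
m(S) = 48 (m(S) = 3 - 5*(-9) = 3 + 45 = 48)
m(g(-2))*(-84 - 130) = 48*(-84 - 130) = 48*(-214) = -10272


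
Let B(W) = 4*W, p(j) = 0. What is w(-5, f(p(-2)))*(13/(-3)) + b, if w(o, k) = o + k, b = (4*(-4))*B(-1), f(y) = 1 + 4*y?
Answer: 244/3 ≈ 81.333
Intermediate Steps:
b = 64 (b = (4*(-4))*(4*(-1)) = -16*(-4) = 64)
w(o, k) = k + o
w(-5, f(p(-2)))*(13/(-3)) + b = ((1 + 4*0) - 5)*(13/(-3)) + 64 = ((1 + 0) - 5)*(13*(-1/3)) + 64 = (1 - 5)*(-13/3) + 64 = -4*(-13/3) + 64 = 52/3 + 64 = 244/3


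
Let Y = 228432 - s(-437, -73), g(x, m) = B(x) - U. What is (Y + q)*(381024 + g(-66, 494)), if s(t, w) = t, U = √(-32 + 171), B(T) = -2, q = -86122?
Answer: 54389747434 - 142747*√139 ≈ 5.4388e+10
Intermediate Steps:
U = √139 ≈ 11.790
g(x, m) = -2 - √139
Y = 228869 (Y = 228432 - 1*(-437) = 228432 + 437 = 228869)
(Y + q)*(381024 + g(-66, 494)) = (228869 - 86122)*(381024 + (-2 - √139)) = 142747*(381022 - √139) = 54389747434 - 142747*√139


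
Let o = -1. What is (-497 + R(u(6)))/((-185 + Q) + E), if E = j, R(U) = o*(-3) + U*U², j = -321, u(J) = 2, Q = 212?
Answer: 81/49 ≈ 1.6531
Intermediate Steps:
R(U) = 3 + U³ (R(U) = -1*(-3) + U*U² = 3 + U³)
E = -321
(-497 + R(u(6)))/((-185 + Q) + E) = (-497 + (3 + 2³))/((-185 + 212) - 321) = (-497 + (3 + 8))/(27 - 321) = (-497 + 11)/(-294) = -486*(-1/294) = 81/49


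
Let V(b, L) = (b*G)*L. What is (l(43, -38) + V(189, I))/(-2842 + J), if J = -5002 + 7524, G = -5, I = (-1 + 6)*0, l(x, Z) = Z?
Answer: 19/160 ≈ 0.11875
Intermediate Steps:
I = 0 (I = 5*0 = 0)
V(b, L) = -5*L*b (V(b, L) = (b*(-5))*L = (-5*b)*L = -5*L*b)
J = 2522
(l(43, -38) + V(189, I))/(-2842 + J) = (-38 - 5*0*189)/(-2842 + 2522) = (-38 + 0)/(-320) = -38*(-1/320) = 19/160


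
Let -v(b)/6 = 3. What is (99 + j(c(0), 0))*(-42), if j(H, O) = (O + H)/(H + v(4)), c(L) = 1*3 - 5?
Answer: -20811/5 ≈ -4162.2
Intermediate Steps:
v(b) = -18 (v(b) = -6*3 = -18)
c(L) = -2 (c(L) = 3 - 5 = -2)
j(H, O) = (H + O)/(-18 + H) (j(H, O) = (O + H)/(H - 18) = (H + O)/(-18 + H))
(99 + j(c(0), 0))*(-42) = (99 + (-2 + 0)/(-18 - 2))*(-42) = (99 - 2/(-20))*(-42) = (99 - 1/20*(-2))*(-42) = (99 + 1/10)*(-42) = (991/10)*(-42) = -20811/5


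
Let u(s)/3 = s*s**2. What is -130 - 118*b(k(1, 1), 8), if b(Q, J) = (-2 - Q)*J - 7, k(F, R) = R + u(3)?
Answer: 79992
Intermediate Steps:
u(s) = 3*s**3 (u(s) = 3*(s*s**2) = 3*s**3)
k(F, R) = 81 + R (k(F, R) = R + 3*3**3 = R + 3*27 = R + 81 = 81 + R)
b(Q, J) = -7 + J*(-2 - Q) (b(Q, J) = J*(-2 - Q) - 7 = -7 + J*(-2 - Q))
-130 - 118*b(k(1, 1), 8) = -130 - 118*(-7 - 2*8 - 1*8*(81 + 1)) = -130 - 118*(-7 - 16 - 1*8*82) = -130 - 118*(-7 - 16 - 656) = -130 - 118*(-679) = -130 + 80122 = 79992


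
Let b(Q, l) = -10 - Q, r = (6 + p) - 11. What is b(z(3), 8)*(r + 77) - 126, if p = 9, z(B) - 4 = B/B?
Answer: -1341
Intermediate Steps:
z(B) = 5 (z(B) = 4 + B/B = 4 + 1 = 5)
r = 4 (r = (6 + 9) - 11 = 15 - 11 = 4)
b(z(3), 8)*(r + 77) - 126 = (-10 - 1*5)*(4 + 77) - 126 = (-10 - 5)*81 - 126 = -15*81 - 126 = -1215 - 126 = -1341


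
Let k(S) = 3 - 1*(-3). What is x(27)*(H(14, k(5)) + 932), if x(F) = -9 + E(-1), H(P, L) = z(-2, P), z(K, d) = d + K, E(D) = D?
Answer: -9440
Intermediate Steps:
z(K, d) = K + d
k(S) = 6 (k(S) = 3 + 3 = 6)
H(P, L) = -2 + P
x(F) = -10 (x(F) = -9 - 1 = -10)
x(27)*(H(14, k(5)) + 932) = -10*((-2 + 14) + 932) = -10*(12 + 932) = -10*944 = -9440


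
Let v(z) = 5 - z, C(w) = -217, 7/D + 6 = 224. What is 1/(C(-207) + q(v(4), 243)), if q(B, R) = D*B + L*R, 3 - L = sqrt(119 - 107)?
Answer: -24333814/21215241983 - 23096664*sqrt(3)/21215241983 ≈ -0.0030327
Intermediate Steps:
D = 7/218 (D = 7/(-6 + 224) = 7/218 ≈ 0.032110)
L = 3 - 2*sqrt(3) (L = 3 - sqrt(119 - 107) = 3 - sqrt(12) = 3 - 2*sqrt(3) ≈ -0.46410)
q(B, R) = 7*B/218 + R*(3 - 2*sqrt(3)) (q(B, R) = 7*B/218 + (3 - 2*sqrt(3))*R = 7*B/218 + R*(3 - 2*sqrt(3)))
1/(C(-207) + q(v(4), 243)) = 1/(-217 + (7*(5 - 1*4)/218 + 243*(3 - 2*sqrt(3)))) = 1/(-217 + (7*(5 - 4)/218 + (729 - 486*sqrt(3)))) = 1/(-217 + ((7/218)*1 + (729 - 486*sqrt(3)))) = 1/(-217 + (7/218 + (729 - 486*sqrt(3)))) = 1/(-217 + (158929/218 - 486*sqrt(3))) = 1/(111623/218 - 486*sqrt(3))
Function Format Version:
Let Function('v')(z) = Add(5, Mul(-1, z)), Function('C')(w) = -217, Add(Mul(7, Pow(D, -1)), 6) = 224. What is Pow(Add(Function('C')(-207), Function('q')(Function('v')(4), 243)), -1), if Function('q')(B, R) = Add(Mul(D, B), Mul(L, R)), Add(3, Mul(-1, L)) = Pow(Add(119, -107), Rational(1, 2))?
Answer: Add(Rational(-24333814, 21215241983), Mul(Rational(-23096664, 21215241983), Pow(3, Rational(1, 2)))) ≈ -0.0030327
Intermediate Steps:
D = Rational(7, 218) (D = Mul(7, Pow(Add(-6, 224), -1)) = Mul(7, Pow(218, -1)) = Mul(7, Rational(1, 218)) = Rational(7, 218) ≈ 0.032110)
L = Add(3, Mul(-2, Pow(3, Rational(1, 2)))) (L = Add(3, Mul(-1, Pow(Add(119, -107), Rational(1, 2)))) = Add(3, Mul(-1, Pow(12, Rational(1, 2)))) = Add(3, Mul(-1, Mul(2, Pow(3, Rational(1, 2))))) = Add(3, Mul(-2, Pow(3, Rational(1, 2)))) ≈ -0.46410)
Function('q')(B, R) = Add(Mul(Rational(7, 218), B), Mul(R, Add(3, Mul(-2, Pow(3, Rational(1, 2)))))) (Function('q')(B, R) = Add(Mul(Rational(7, 218), B), Mul(Add(3, Mul(-2, Pow(3, Rational(1, 2)))), R)) = Add(Mul(Rational(7, 218), B), Mul(R, Add(3, Mul(-2, Pow(3, Rational(1, 2)))))))
Pow(Add(Function('C')(-207), Function('q')(Function('v')(4), 243)), -1) = Pow(Add(-217, Add(Mul(Rational(7, 218), Add(5, Mul(-1, 4))), Mul(243, Add(3, Mul(-2, Pow(3, Rational(1, 2))))))), -1) = Pow(Add(-217, Add(Mul(Rational(7, 218), Add(5, -4)), Add(729, Mul(-486, Pow(3, Rational(1, 2)))))), -1) = Pow(Add(-217, Add(Mul(Rational(7, 218), 1), Add(729, Mul(-486, Pow(3, Rational(1, 2)))))), -1) = Pow(Add(-217, Add(Rational(7, 218), Add(729, Mul(-486, Pow(3, Rational(1, 2)))))), -1) = Pow(Add(-217, Add(Rational(158929, 218), Mul(-486, Pow(3, Rational(1, 2))))), -1) = Pow(Add(Rational(111623, 218), Mul(-486, Pow(3, Rational(1, 2)))), -1)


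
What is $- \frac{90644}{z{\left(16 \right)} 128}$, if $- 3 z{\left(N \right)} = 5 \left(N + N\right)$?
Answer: $\frac{67983}{5120} \approx 13.278$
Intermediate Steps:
$z{\left(N \right)} = - \frac{10 N}{3}$ ($z{\left(N \right)} = - \frac{5 \left(N + N\right)}{3} = - \frac{5 \cdot 2 N}{3} = - \frac{10 N}{3}$)
$- \frac{90644}{z{\left(16 \right)} 128} = - \frac{90644}{\left(- \frac{10}{3}\right) 16 \cdot 128} = - \frac{90644}{\left(- \frac{160}{3}\right) 128} = - \frac{90644}{- \frac{20480}{3}} = \left(-90644\right) \left(- \frac{3}{20480}\right) = \frac{67983}{5120}$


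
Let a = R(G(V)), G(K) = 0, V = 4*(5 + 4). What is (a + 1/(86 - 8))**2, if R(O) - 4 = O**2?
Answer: 97969/6084 ≈ 16.103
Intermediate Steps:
V = 36 (V = 4*9 = 36)
R(O) = 4 + O**2
a = 4 (a = 4 + 0**2 = 4 + 0 = 4)
(a + 1/(86 - 8))**2 = (4 + 1/(86 - 8))**2 = (4 + 1/78)**2 = (313/78)**2 = 97969/6084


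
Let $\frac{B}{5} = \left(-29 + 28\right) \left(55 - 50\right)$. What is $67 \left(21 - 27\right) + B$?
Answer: $-427$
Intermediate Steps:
$B = -25$ ($B = 5 \left(-29 + 28\right) \left(55 - 50\right) = 5 \left(\left(-1\right) 5\right) = 5 \left(-5\right) = -25$)
$67 \left(21 - 27\right) + B = 67 \left(21 - 27\right) - 25 = 67 \left(-6\right) - 25 = -402 - 25 = -427$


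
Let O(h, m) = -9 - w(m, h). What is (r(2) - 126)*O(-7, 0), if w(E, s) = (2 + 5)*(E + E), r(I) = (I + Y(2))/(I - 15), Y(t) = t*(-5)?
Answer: 14670/13 ≈ 1128.5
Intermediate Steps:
Y(t) = -5*t
r(I) = (-10 + I)/(-15 + I) (r(I) = (I - 5*2)/(I - 15) = (I - 10)/(-15 + I) = (-10 + I)/(-15 + I))
w(E, s) = 14*E (w(E, s) = 7*(2*E) = 14*E)
O(h, m) = -9 - 14*m
(r(2) - 126)*O(-7, 0) = ((-10 + 2)/(-15 + 2) - 126)*(-9 - 14*0) = (-8/(-13) - 126)*(-9 + 0) = (-1/13*(-8) - 126)*(-9) = (8/13 - 126)*(-9) = -1630/13*(-9) = 14670/13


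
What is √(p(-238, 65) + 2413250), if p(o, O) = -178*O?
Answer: 4*√150105 ≈ 1549.7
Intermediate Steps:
√(p(-238, 65) + 2413250) = √(-178*65 + 2413250) = √(-11570 + 2413250) = √2401680 = 4*√150105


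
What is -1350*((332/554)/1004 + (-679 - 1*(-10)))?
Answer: 62793254025/69527 ≈ 9.0315e+5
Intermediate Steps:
-1350*((332/554)/1004 + (-679 - 1*(-10))) = -1350*((332*(1/554))*(1/1004) + (-679 + 10)) = -1350*((166/277)*(1/1004) - 669) = -1350*(83/139054 - 669) = -1350*(-93027043/139054) = 62793254025/69527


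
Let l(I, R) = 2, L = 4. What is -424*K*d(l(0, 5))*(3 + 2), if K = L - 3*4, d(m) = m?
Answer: 33920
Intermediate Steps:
K = -8 (K = 4 - 3*4 = 4 - 12 = -8)
-424*K*d(l(0, 5))*(3 + 2) = -424*(-8*2)*(3 + 2) = -(-6784)*5 = -424*(-80) = 33920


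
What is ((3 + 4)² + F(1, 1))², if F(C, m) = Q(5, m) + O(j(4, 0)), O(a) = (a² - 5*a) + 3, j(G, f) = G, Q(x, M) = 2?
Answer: 2500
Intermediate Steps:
O(a) = 3 + a² - 5*a
F(C, m) = 1 (F(C, m) = 2 + (3 + 4² - 5*4) = 2 + (3 + 16 - 20) = 2 - 1 = 1)
((3 + 4)² + F(1, 1))² = ((3 + 4)² + 1)² = (7² + 1)² = (49 + 1)² = 50² = 2500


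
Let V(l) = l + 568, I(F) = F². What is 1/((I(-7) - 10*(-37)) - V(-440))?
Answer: 1/291 ≈ 0.0034364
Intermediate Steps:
V(l) = 568 + l
1/((I(-7) - 10*(-37)) - V(-440)) = 1/(((-7)² - 10*(-37)) - (568 - 440)) = 1/((49 + 370) - 1*128) = 1/(419 - 128) = 1/291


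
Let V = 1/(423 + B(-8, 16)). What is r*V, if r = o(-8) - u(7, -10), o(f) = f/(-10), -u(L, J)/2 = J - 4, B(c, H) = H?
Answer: -136/2195 ≈ -0.061959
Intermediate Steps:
u(L, J) = 8 - 2*J (u(L, J) = -2*(J - 4) = -2*(-4 + J) = 8 - 2*J)
o(f) = -f/10 (o(f) = f*(-⅒) = -f/10)
r = -136/5 (r = -⅒*(-8) - (8 - 2*(-10)) = ⅘ - (8 + 20) = ⅘ - 1*28 = ⅘ - 28 = -136/5 ≈ -27.200)
V = 1/439 (V = 1/(423 + 16) = 1/439 ≈ 0.0022779)
r*V = -136/5*1/439 = -136/2195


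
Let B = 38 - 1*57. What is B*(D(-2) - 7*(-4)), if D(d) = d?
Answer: -494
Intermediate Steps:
B = -19 (B = 38 - 57 = -19)
B*(D(-2) - 7*(-4)) = -19*(-2 - 7*(-4)) = -19*(-2 + 28) = -19*26 = -494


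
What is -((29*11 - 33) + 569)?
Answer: -855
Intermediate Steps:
-((29*11 - 33) + 569) = -((319 - 33) + 569) = -(286 + 569) = -1*855 = -855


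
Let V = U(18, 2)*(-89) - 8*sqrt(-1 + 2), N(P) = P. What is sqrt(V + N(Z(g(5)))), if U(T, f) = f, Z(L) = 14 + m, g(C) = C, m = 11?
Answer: I*sqrt(161) ≈ 12.689*I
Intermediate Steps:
Z(L) = 25 (Z(L) = 14 + 11 = 25)
V = -186 (V = 2*(-89) - 8*sqrt(-1 + 2) = -178 - 8*sqrt(1) = -178 - 8*1 = -178 - 8 = -186)
sqrt(V + N(Z(g(5)))) = sqrt(-186 + 25) = sqrt(-161) = I*sqrt(161)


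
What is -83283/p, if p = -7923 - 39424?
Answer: 83283/47347 ≈ 1.7590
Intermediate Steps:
p = -47347
-83283/p = -83283/(-47347) = -83283*(-1/47347) = 83283/47347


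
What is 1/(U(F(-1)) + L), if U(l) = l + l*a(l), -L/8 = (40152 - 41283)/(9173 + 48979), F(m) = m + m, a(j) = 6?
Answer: -2423/33545 ≈ -0.072231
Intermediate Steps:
F(m) = 2*m
L = 377/2423 (L = -8*(40152 - 41283)/(9173 + 48979) = -(-9048)/58152 = -8*(-377/19384) = 377/2423 ≈ 0.15559)
U(l) = 7*l (U(l) = l + l*6 = l + 6*l = 7*l)
1/(U(F(-1)) + L) = 1/(7*(2*(-1)) + 377/2423) = 1/(7*(-2) + 377/2423) = 1/(-14 + 377/2423) = 1/(-33545/2423) = -2423/33545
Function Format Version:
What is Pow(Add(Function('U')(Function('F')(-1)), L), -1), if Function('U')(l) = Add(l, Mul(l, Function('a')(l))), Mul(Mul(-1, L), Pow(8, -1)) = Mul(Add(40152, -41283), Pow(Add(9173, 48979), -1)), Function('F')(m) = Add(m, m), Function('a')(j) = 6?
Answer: Rational(-2423, 33545) ≈ -0.072231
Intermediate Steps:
Function('F')(m) = Mul(2, m)
L = Rational(377, 2423) (L = Mul(-8, Mul(Add(40152, -41283), Pow(Add(9173, 48979), -1))) = Mul(-8, Mul(-1131, Pow(58152, -1))) = Mul(-8, Mul(-1131, Rational(1, 58152))) = Mul(-8, Rational(-377, 19384)) = Rational(377, 2423) ≈ 0.15559)
Function('U')(l) = Mul(7, l) (Function('U')(l) = Add(l, Mul(l, 6)) = Add(l, Mul(6, l)) = Mul(7, l))
Pow(Add(Function('U')(Function('F')(-1)), L), -1) = Pow(Add(Mul(7, Mul(2, -1)), Rational(377, 2423)), -1) = Pow(Add(Mul(7, -2), Rational(377, 2423)), -1) = Pow(Add(-14, Rational(377, 2423)), -1) = Pow(Rational(-33545, 2423), -1) = Rational(-2423, 33545)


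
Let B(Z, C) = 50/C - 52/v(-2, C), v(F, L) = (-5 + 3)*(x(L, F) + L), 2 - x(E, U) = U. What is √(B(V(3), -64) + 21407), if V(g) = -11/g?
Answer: √308243310/120 ≈ 146.31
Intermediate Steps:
x(E, U) = 2 - U
v(F, L) = -4 - 2*L + 2*F (v(F, L) = (-5 + 3)*((2 - F) + L) = -2*(2 + L - F) = -4 - 2*L + 2*F)
B(Z, C) = -52/(-8 - 2*C) + 50/C (B(Z, C) = 50/C - 52/(-4 - 2*C + 2*(-2)) = 50/C - 52/(-4 - 2*C - 4) = 50/C - 52/(-8 - 2*C) = -52/(-8 - 2*C) + 50/C)
√(B(V(3), -64) + 21407) = √(4*(50 + 19*(-64))/(-64*(4 - 64)) + 21407) = √(4*(-1/64)*(50 - 1216)/(-60) + 21407) = √(4*(-1/64)*(-1/60)*(-1166) + 21407) = √(-583/480 + 21407) = √(10274777/480) = √308243310/120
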